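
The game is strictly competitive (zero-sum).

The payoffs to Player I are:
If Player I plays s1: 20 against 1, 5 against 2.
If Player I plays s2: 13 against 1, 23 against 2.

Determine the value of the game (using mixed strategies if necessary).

79/5

Row minima are 5 and 13, so Player I's maximin is 13; column maxima are 20 and 23, so Player II's minimax is 20. These differ, so the equilibrium is in mixed strategies.
Let Player I play s1 with probability p. Player II is indifferent when 20p + 13(1−p) = 5p + 23(1−p), giving p = 2/5.
Let Player II play 1 with probability q. Player I is indifferent when 20q + 5(1−q) = 13q + 23(1−q), giving q = 18/25.
The value is 20·(18/25) + (5)·(7/25) = 79/5.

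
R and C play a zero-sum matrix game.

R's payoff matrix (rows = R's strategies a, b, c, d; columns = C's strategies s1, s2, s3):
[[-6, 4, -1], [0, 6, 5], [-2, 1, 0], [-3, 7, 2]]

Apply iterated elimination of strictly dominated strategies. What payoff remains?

Column s3 is strictly dominated by s1 for C (-6<-1, 0<5, -2<0, -3<2); eliminate s3.
Column s2 is strictly dominated by s1 for C (-6<4, 0<6, -2<1, -3<7); eliminate s2.
Row c is strictly dominated by row b (0>-2); eliminate c.
Row d is strictly dominated by row b (0>-3); eliminate d.
Row a is strictly dominated by row b (0>-6); eliminate a.
Only (b, s1) remains, with payoff 0.

0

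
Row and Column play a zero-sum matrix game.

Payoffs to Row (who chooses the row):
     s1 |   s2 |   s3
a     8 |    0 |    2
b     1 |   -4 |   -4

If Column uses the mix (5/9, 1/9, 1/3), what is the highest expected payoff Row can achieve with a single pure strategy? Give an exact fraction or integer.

46/9

a: (8)·(5/9) + (0)·(1/9) + (2)·(1/3) = 46/9.
b: (1)·(5/9) + (-4)·(1/9) + (-4)·(1/3) = -11/9.
The best pure response is a with expected payoff 46/9.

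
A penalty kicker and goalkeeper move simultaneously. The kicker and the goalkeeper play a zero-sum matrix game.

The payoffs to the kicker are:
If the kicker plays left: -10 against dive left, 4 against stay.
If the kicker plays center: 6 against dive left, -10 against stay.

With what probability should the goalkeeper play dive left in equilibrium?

Row minima are -10 and -10, so the kicker's maximin is -10; column maxima are 6 and 4, so the goalkeeper's minimax is 4. These differ, so the equilibrium is in mixed strategies.
Let the goalkeeper play dive left with probability q. The kicker is indifferent when −10q + 4(1−q) = 6q − 10(1−q), giving q = 7/15.

7/15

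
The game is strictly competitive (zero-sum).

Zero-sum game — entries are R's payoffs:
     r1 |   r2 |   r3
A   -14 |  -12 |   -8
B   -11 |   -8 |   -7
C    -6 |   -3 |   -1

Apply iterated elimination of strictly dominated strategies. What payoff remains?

-6

Column r2 is strictly dominated by r1 for C (-14<-12, -11<-8, -6<-3); eliminate r2.
Row B is strictly dominated by row C (-6>-11, -1>-7); eliminate B.
Column r3 is strictly dominated by r1 for C (-14<-8, -6<-1); eliminate r3.
Row A is strictly dominated by row C (-6>-14); eliminate A.
Only (C, r1) remains, with payoff -6.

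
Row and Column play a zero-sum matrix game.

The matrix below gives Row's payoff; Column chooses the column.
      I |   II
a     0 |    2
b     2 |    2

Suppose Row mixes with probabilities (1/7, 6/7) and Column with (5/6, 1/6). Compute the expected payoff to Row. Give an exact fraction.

37/21

Against (5/6, 1/6), each row's expected payoff is a: 1/3; b: 2.
Taking the (1/7, 6/7)-weighted average: (1/7)·(1/3) + (6/7)·(2) = 37/21.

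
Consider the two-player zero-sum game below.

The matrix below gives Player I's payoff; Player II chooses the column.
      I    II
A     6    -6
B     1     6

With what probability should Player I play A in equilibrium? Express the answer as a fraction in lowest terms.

Row minima are -6 and 1, so Player I's maximin is 1; column maxima are 6 and 6, so Player II's minimax is 6. These differ, so the equilibrium is in mixed strategies.
Let Player I play A with probability p. Player II is indifferent when 6p + (1−p) = −6p + 6(1−p), giving p = 5/17.

5/17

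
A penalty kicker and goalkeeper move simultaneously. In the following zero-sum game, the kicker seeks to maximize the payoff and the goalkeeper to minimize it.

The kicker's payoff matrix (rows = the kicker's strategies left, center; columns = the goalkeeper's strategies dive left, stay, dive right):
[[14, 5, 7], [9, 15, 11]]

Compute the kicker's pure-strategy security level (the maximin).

The worst-case payoff for each row is left: 5, center: 9.
The best of these is 9.

9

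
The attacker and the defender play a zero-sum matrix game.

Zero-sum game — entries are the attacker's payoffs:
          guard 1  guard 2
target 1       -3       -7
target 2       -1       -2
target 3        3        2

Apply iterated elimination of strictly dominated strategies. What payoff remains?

2

Row target 1 is strictly dominated by row target 2 (-1>-3, -2>-7); eliminate target 1.
Column guard 1 is strictly dominated by guard 2 for the defender (-2<-1, 2<3); eliminate guard 1.
Row target 2 is strictly dominated by row target 3 (2>-2); eliminate target 2.
Only (target 3, guard 2) remains, with payoff 2.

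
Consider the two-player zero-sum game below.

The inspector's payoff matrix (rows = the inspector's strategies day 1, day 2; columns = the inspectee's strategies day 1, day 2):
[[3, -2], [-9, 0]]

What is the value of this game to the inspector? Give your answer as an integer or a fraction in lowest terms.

-9/7

Row minima are -2 and -9, so the inspector's maximin is -2; column maxima are 3 and 0, so the inspectee's minimax is 0. These differ, so the equilibrium is in mixed strategies.
Let the inspector play day 1 with probability p. The inspectee is indifferent when 3p − 9(1−p) = −2p, giving p = 9/14.
Let the inspectee play day 1 with probability q. The inspector is indifferent when 3q − 2(1−q) = −9q, giving q = 1/7.
The value is 3·(1/7) + (-2)·(6/7) = -9/7.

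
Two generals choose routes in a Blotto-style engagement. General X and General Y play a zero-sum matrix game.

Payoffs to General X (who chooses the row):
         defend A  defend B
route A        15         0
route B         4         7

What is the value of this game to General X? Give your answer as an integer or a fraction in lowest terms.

35/6

Row minima are 0 and 4, so General X's maximin is 4; column maxima are 15 and 7, so General Y's minimax is 7. These differ, so the equilibrium is in mixed strategies.
Let General X play route A with probability p. General Y is indifferent when 15p + 4(1−p) = 7(1−p), giving p = 1/6.
Let General Y play defend A with probability q. General X is indifferent when 15q = 4q + 7(1−q), giving q = 7/18.
The value is 15·(7/18) + (0)·(11/18) = 35/6.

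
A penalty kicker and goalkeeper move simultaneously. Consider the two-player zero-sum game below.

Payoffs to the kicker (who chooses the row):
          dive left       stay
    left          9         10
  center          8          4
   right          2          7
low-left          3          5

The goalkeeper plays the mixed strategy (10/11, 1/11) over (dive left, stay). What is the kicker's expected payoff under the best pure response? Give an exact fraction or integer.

100/11

left: (9)·(10/11) + (10)·(1/11) = 100/11.
center: (8)·(10/11) + (4)·(1/11) = 84/11.
right: (2)·(10/11) + (7)·(1/11) = 27/11.
low-left: (3)·(10/11) + (5)·(1/11) = 35/11.
The best pure response is left with expected payoff 100/11.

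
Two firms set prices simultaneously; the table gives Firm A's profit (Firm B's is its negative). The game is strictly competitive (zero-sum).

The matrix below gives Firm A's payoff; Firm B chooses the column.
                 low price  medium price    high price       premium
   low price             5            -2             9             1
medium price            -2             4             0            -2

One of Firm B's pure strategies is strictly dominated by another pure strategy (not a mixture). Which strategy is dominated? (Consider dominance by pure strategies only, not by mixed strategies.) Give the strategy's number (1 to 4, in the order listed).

3

Firm B prefers columns that give Firm A less. Compare high price with low price: 5 < 9, -2 < 0.
So low price strictly dominates high price for Firm B; high price is strictly dominated.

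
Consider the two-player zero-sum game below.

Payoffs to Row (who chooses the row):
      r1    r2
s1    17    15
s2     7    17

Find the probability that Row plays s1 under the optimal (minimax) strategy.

5/6

Row minima are 15 and 7, so Row's maximin is 15; column maxima are 17 and 17, so Column's minimax is 17. These differ, so the equilibrium is in mixed strategies.
Let Row play s1 with probability p. Column is indifferent when 17p + 7(1−p) = 15p + 17(1−p), giving p = 5/6.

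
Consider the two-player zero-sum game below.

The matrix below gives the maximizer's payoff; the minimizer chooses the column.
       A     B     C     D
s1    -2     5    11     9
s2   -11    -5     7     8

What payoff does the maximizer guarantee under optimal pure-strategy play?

-2

Row minima: -2, -11 → the maximizer's maximin is -2.
Column maxima: -2, 5, 11, 9 → the minimizer's minimax is -2.
They coincide at (s1, A), so the value is -2.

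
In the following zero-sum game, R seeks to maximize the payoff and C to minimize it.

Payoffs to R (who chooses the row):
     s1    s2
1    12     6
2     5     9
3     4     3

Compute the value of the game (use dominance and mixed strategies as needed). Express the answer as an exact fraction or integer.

39/5

Row 3 is strictly dominated by row 2, so R never plays it.
The remaining 2×2 game on (1, 2) × (s1, s2) has no saddle point. Let R play 1 with probability p; indifference gives 12p + 5(1−p) = 6p + 9(1−p), so p = 2/5.
Similarly C's optimal q on s1 is 3/10, and the value is 12·(3/10) + (6)·(7/10) = 39/5.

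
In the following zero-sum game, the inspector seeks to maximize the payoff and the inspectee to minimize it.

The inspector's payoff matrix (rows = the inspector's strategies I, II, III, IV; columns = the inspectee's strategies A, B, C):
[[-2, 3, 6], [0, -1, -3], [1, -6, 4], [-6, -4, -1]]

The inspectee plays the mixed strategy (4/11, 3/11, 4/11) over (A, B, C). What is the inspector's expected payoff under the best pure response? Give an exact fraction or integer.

25/11

I: (-2)·(4/11) + (3)·(3/11) + (6)·(4/11) = 25/11.
II: (0)·(4/11) + (-1)·(3/11) + (-3)·(4/11) = -15/11.
III: (1)·(4/11) + (-6)·(3/11) + (4)·(4/11) = 2/11.
IV: (-6)·(4/11) + (-4)·(3/11) + (-1)·(4/11) = -40/11.
The best pure response is I with expected payoff 25/11.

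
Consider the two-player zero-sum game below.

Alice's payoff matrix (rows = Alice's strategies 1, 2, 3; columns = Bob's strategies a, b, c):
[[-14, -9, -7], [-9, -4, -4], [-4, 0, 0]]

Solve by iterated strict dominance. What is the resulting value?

-4

Column c is strictly dominated by a for Bob (-14<-7, -9<-4, -4<0); eliminate c.
Row 2 is strictly dominated by row 3 (-4>-9, 0>-4); eliminate 2.
Column b is strictly dominated by a for Bob (-14<-9, -4<0); eliminate b.
Row 1 is strictly dominated by row 3 (-4>-14); eliminate 1.
Only (3, a) remains, with payoff -4.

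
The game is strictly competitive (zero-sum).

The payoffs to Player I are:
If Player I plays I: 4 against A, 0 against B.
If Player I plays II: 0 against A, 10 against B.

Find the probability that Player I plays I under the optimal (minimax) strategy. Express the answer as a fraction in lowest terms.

5/7

Row minima are 0 and 0, so Player I's maximin is 0; column maxima are 4 and 10, so Player II's minimax is 4. These differ, so the equilibrium is in mixed strategies.
Let Player I play I with probability p. Player II is indifferent when 4p = 10(1−p), giving p = 5/7.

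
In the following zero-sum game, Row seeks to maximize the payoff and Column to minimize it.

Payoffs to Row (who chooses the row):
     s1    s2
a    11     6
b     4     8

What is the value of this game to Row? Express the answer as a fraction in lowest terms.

64/9

Row minima are 6 and 4, so Row's maximin is 6; column maxima are 11 and 8, so Column's minimax is 8. These differ, so the equilibrium is in mixed strategies.
Let Row play a with probability p. Column is indifferent when 11p + 4(1−p) = 6p + 8(1−p), giving p = 4/9.
Let Column play s1 with probability q. Row is indifferent when 11q + 6(1−q) = 4q + 8(1−q), giving q = 2/9.
The value is 11·(2/9) + (6)·(7/9) = 64/9.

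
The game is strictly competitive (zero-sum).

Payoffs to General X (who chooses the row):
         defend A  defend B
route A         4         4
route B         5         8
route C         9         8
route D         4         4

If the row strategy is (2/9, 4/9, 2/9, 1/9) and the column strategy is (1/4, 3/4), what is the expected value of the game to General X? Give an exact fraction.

115/18

Against (1/4, 3/4), each row's expected payoff is route A: 4; route B: 29/4; route C: 33/4; route D: 4.
Taking the (2/9, 4/9, 2/9, 1/9)-weighted average: (2/9)·(4) + (4/9)·(29/4) + (2/9)·(33/4) + (1/9)·(4) = 115/18.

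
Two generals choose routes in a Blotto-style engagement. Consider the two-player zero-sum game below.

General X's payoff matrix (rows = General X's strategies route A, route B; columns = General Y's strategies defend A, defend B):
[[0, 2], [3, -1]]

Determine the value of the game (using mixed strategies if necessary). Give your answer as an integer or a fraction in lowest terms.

Row minima are 0 and -1, so General X's maximin is 0; column maxima are 3 and 2, so General Y's minimax is 2. These differ, so the equilibrium is in mixed strategies.
Let General X play route A with probability p. General Y is indifferent when 3(1−p) = 2p − (1−p), giving p = 2/3.
Let General Y play defend A with probability q. General X is indifferent when 2(1−q) = 3q − (1−q), giving q = 1/2.
The value is 0·(1/2) + (2)·(1/2) = 1.

1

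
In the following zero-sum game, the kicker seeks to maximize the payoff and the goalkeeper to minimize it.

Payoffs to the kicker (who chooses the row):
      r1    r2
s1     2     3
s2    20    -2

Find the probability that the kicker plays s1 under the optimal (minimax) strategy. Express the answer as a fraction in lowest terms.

Row minima are 2 and -2, so the kicker's maximin is 2; column maxima are 20 and 3, so the goalkeeper's minimax is 3. These differ, so the equilibrium is in mixed strategies.
Let the kicker play s1 with probability p. The goalkeeper is indifferent when 2p + 20(1−p) = 3p − 2(1−p), giving p = 22/23.

22/23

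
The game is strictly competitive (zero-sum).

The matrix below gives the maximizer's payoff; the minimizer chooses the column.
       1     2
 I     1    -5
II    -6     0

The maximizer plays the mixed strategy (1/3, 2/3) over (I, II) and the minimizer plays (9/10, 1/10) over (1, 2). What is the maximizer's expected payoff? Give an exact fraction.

-52/15

Against (9/10, 1/10), each row's expected payoff is I: 2/5; II: -27/5.
Taking the (1/3, 2/3)-weighted average: (1/3)·(2/5) + (2/3)·(-27/5) = -52/15.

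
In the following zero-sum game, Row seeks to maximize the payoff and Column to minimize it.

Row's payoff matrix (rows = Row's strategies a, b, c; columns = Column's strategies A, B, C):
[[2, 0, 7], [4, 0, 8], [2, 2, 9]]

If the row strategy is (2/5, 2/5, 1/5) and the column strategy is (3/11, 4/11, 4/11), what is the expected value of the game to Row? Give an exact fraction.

206/55

Against (3/11, 4/11, 4/11), each row's expected payoff is a: 34/11; b: 4; c: 50/11.
Taking the (2/5, 2/5, 1/5)-weighted average: (2/5)·(34/11) + (2/5)·(4) + (1/5)·(50/11) = 206/55.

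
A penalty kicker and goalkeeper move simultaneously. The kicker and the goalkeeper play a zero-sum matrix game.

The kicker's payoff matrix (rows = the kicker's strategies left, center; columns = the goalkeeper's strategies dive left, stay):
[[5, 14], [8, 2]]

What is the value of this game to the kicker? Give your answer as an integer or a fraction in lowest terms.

Row minima are 5 and 2, so the kicker's maximin is 5; column maxima are 8 and 14, so the goalkeeper's minimax is 8. These differ, so the equilibrium is in mixed strategies.
Let the kicker play left with probability p. The goalkeeper is indifferent when 5p + 8(1−p) = 14p + 2(1−p), giving p = 2/5.
Let the goalkeeper play dive left with probability q. The kicker is indifferent when 5q + 14(1−q) = 8q + 2(1−q), giving q = 4/5.
The value is 5·(4/5) + (14)·(1/5) = 34/5.

34/5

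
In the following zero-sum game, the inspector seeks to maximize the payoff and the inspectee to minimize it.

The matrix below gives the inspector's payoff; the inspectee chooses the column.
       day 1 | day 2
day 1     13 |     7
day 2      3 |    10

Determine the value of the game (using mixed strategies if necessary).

Row minima are 7 and 3, so the inspector's maximin is 7; column maxima are 13 and 10, so the inspectee's minimax is 10. These differ, so the equilibrium is in mixed strategies.
Let the inspector play day 1 with probability p. The inspectee is indifferent when 13p + 3(1−p) = 7p + 10(1−p), giving p = 7/13.
Let the inspectee play day 1 with probability q. The inspector is indifferent when 13q + 7(1−q) = 3q + 10(1−q), giving q = 3/13.
The value is 13·(3/13) + (7)·(10/13) = 109/13.

109/13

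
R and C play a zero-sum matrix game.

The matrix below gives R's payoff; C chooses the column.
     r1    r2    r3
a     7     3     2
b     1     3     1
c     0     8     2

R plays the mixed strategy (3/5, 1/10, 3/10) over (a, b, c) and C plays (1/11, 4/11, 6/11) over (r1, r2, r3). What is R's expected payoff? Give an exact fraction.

Against (1/11, 4/11, 6/11), each row's expected payoff is a: 31/11; b: 19/11; c: 4.
Taking the (3/5, 1/10, 3/10)-weighted average: (3/5)·(31/11) + (1/10)·(19/11) + (3/10)·(4) = 337/110.

337/110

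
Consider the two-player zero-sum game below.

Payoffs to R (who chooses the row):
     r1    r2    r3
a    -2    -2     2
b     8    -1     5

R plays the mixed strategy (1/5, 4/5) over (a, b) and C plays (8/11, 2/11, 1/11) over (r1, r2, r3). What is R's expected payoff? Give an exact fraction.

50/11

Against (8/11, 2/11, 1/11), each row's expected payoff is a: -18/11; b: 67/11.
Taking the (1/5, 4/5)-weighted average: (1/5)·(-18/11) + (4/5)·(67/11) = 50/11.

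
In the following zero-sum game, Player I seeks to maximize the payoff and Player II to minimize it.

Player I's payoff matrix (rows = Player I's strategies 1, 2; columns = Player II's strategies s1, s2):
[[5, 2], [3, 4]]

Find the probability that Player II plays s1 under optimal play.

1/2

Row minima are 2 and 3, so Player I's maximin is 3; column maxima are 5 and 4, so Player II's minimax is 4. These differ, so the equilibrium is in mixed strategies.
Let Player II play s1 with probability q. Player I is indifferent when 5q + 2(1−q) = 3q + 4(1−q), giving q = 1/2.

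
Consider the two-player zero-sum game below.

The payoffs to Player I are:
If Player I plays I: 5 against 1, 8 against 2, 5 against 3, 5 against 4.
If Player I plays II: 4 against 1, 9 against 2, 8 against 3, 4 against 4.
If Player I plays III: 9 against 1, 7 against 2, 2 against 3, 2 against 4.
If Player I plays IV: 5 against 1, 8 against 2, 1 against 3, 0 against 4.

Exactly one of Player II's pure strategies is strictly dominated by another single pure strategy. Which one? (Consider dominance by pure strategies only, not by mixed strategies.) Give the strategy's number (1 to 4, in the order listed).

Player II prefers columns that give Player I less. Compare 2 with 3: 5 < 8, 8 < 9, 2 < 7, 1 < 8.
So 3 strictly dominates 2 for Player II; 2 is strictly dominated.

2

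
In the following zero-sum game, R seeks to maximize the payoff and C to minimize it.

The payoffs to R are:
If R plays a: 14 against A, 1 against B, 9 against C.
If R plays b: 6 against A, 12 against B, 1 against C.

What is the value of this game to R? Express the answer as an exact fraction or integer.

107/19

Column A is strictly dominated by C for C (it gives R more in every row).
The remaining 2×2 game on (a, b) × (B, C) has no saddle point. Let R play a with probability p; indifference gives p + 12(1−p) = 9p + (1−p), so p = 11/19.
Similarly C's optimal q on B is 8/19, and the value is 1·(8/19) + (9)·(11/19) = 107/19.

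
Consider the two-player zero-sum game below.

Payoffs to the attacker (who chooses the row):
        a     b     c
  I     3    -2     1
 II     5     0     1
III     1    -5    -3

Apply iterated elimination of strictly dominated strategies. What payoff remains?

Row III is strictly dominated by row I (3>1, -2>-5, 1>-3); eliminate III.
Column a is strictly dominated by b for the defender (-2<3, 0<5); eliminate a.
Column c is strictly dominated by b for the defender (-2<1, 0<1); eliminate c.
Row I is strictly dominated by row II (0>-2); eliminate I.
Only (II, b) remains, with payoff 0.

0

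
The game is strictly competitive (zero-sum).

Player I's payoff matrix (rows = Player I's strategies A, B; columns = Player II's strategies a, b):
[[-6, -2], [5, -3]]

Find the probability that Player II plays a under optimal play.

Row minima are -6 and -3, so Player I's maximin is -3; column maxima are 5 and -2, so Player II's minimax is -2. These differ, so the equilibrium is in mixed strategies.
Let Player II play a with probability q. Player I is indifferent when −6q − 2(1−q) = 5q − 3(1−q), giving q = 1/12.

1/12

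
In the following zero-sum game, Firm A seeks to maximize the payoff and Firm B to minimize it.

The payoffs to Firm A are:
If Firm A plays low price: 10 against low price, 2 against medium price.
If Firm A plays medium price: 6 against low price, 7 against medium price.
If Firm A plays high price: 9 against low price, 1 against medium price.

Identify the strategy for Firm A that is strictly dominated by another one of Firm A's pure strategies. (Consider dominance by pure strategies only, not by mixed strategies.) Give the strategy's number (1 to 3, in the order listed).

Compare high price with low price: 10 > 9, 2 > 1.
So low price strictly dominates high price for Firm A; high price is strictly dominated.

3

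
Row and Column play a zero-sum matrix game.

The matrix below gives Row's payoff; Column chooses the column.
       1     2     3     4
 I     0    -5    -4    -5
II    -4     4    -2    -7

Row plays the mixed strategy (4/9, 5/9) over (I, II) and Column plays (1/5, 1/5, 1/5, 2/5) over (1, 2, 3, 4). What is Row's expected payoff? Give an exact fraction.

-52/15

Against (1/5, 1/5, 1/5, 2/5), each row's expected payoff is I: -19/5; II: -16/5.
Taking the (4/9, 5/9)-weighted average: (4/9)·(-19/5) + (5/9)·(-16/5) = -52/15.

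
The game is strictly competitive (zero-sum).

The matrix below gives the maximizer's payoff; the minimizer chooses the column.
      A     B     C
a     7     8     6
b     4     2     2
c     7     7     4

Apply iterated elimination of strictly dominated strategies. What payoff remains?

Column A is strictly dominated by C for the minimizer (6<7, 2<4, 4<7); eliminate A.
Row b is strictly dominated by row a (8>2, 6>2); eliminate b.
Column B is strictly dominated by C for the minimizer (6<8, 4<7); eliminate B.
Row c is strictly dominated by row a (6>4); eliminate c.
Only (a, C) remains, with payoff 6.

6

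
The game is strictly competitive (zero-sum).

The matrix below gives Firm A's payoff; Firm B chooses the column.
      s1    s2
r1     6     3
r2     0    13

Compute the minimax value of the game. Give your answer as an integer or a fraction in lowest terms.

Row minima are 3 and 0, so Firm A's maximin is 3; column maxima are 6 and 13, so Firm B's minimax is 6. These differ, so the equilibrium is in mixed strategies.
Let Firm A play r1 with probability p. Firm B is indifferent when 6p = 3p + 13(1−p), giving p = 13/16.
Let Firm B play s1 with probability q. Firm A is indifferent when 6q + 3(1−q) = 13(1−q), giving q = 5/8.
The value is 6·(5/8) + (3)·(3/8) = 39/8.

39/8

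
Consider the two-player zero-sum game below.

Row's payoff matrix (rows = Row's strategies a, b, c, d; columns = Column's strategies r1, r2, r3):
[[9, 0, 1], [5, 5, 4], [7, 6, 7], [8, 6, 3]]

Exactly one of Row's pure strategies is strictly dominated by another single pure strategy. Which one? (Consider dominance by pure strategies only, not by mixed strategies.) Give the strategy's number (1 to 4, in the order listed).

2

Compare b with c: 7 > 5, 6 > 5, 7 > 4.
So c strictly dominates b for Row; b is strictly dominated.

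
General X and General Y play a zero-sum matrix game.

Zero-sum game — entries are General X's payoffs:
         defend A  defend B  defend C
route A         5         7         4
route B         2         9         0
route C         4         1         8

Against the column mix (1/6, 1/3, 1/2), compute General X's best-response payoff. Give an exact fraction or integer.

31/6

route A: (5)·(1/6) + (7)·(1/3) + (4)·(1/2) = 31/6.
route B: (2)·(1/6) + (9)·(1/3) + (0)·(1/2) = 10/3.
route C: (4)·(1/6) + (1)·(1/3) + (8)·(1/2) = 5.
The best pure response is route A with expected payoff 31/6.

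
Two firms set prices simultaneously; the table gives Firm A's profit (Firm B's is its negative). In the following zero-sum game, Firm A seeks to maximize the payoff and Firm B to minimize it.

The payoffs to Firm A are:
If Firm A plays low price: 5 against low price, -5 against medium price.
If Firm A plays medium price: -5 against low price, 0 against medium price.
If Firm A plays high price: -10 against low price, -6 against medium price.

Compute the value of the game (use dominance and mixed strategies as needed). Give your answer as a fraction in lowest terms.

Row high price is strictly dominated by row medium price, so Firm A never plays it.
The remaining 2×2 game on (low price, medium price) × (low price, medium price) has no saddle point. Let Firm A play low price with probability p; indifference gives 5p − 5(1−p) = −5p, so p = 1/3.
Similarly Firm B's optimal q on low price is 1/3, and the value is 5·(1/3) + (-5)·(2/3) = -5/3.

-5/3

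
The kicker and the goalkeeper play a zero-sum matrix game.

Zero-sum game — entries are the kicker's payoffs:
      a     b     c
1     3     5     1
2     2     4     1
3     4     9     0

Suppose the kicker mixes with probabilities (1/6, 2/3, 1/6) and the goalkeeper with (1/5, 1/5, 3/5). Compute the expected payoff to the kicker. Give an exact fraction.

2

Against (1/5, 1/5, 3/5), each row's expected payoff is 1: 11/5; 2: 9/5; 3: 13/5.
Taking the (1/6, 2/3, 1/6)-weighted average: (1/6)·(11/5) + (2/3)·(9/5) + (1/6)·(13/5) = 2.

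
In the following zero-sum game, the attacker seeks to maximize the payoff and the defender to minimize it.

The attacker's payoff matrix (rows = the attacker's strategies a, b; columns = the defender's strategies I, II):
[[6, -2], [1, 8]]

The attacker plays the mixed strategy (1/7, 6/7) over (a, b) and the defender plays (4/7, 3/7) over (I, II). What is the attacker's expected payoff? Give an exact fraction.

186/49

Against (4/7, 3/7), each row's expected payoff is a: 18/7; b: 4.
Taking the (1/7, 6/7)-weighted average: (1/7)·(18/7) + (6/7)·(4) = 186/49.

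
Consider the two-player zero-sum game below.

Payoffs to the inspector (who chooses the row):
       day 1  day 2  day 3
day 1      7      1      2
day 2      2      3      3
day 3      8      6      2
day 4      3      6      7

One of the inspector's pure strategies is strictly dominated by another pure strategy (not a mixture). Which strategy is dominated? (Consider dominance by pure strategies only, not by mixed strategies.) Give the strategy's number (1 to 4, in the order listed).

Compare day 2 with day 4: 3 > 2, 6 > 3, 7 > 3.
So day 4 strictly dominates day 2 for the inspector; day 2 is strictly dominated.

2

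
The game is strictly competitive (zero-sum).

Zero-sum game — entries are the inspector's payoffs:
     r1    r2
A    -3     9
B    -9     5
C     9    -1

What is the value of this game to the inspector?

39/11

Row B is strictly dominated by row A, so the inspector never plays it.
The remaining 2×2 game on (A, C) × (r1, r2) has no saddle point. Let the inspector play A with probability p; indifference gives −3p + 9(1−p) = 9p − (1−p), so p = 5/11.
Similarly the inspectee's optimal q on r1 is 5/11, and the value is -3·(5/11) + (9)·(6/11) = 39/11.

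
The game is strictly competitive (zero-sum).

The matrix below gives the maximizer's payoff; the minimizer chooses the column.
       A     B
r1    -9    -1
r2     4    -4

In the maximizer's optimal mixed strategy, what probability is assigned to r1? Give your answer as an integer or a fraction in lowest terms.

Row minima are -9 and -4, so the maximizer's maximin is -4; column maxima are 4 and -1, so the minimizer's minimax is -1. These differ, so the equilibrium is in mixed strategies.
Let the maximizer play r1 with probability p. The minimizer is indifferent when −9p + 4(1−p) = −p − 4(1−p), giving p = 1/2.

1/2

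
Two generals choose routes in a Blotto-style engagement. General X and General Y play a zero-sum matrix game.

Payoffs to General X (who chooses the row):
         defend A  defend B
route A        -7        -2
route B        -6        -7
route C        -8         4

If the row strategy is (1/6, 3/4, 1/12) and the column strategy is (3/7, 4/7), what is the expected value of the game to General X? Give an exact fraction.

Against (3/7, 4/7), each row's expected payoff is route A: -29/7; route B: -46/7; route C: -8/7.
Taking the (1/6, 3/4, 1/12)-weighted average: (1/6)·(-29/7) + (3/4)·(-46/7) + (1/12)·(-8/7) = -40/7.

-40/7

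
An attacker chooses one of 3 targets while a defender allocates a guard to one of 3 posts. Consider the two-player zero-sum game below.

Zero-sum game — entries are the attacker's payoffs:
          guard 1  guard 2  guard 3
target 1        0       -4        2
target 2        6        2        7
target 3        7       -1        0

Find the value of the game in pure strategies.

Row minima: -4, 2, -1 → the attacker's maximin is 2.
Column maxima: 7, 2, 7 → the defender's minimax is 2.
They coincide at (target 2, guard 2), so the value is 2.

2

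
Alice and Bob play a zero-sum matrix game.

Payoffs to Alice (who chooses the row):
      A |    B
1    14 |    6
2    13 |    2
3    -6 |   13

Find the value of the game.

218/27

Row 2 is strictly dominated by row 1, so Alice never plays it.
The remaining 2×2 game on (1, 3) × (A, B) has no saddle point. Let Alice play 1 with probability p; indifference gives 14p − 6(1−p) = 6p + 13(1−p), so p = 19/27.
Similarly Bob's optimal q on A is 7/27, and the value is 14·(7/27) + (6)·(20/27) = 218/27.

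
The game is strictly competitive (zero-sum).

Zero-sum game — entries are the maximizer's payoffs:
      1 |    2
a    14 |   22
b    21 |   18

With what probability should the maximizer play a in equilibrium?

3/11

Row minima are 14 and 18, so the maximizer's maximin is 18; column maxima are 21 and 22, so the minimizer's minimax is 21. These differ, so the equilibrium is in mixed strategies.
Let the maximizer play a with probability p. The minimizer is indifferent when 14p + 21(1−p) = 22p + 18(1−p), giving p = 3/11.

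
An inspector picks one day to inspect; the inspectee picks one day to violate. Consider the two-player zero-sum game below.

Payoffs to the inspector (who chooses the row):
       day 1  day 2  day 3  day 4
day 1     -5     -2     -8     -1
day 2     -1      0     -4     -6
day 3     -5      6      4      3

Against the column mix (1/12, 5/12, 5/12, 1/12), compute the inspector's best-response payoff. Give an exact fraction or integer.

4

day 1: (-5)·(1/12) + (-2)·(5/12) + (-8)·(5/12) + (-1)·(1/12) = -14/3.
day 2: (-1)·(1/12) + (0)·(5/12) + (-4)·(5/12) + (-6)·(1/12) = -9/4.
day 3: (-5)·(1/12) + (6)·(5/12) + (4)·(5/12) + (3)·(1/12) = 4.
The best pure response is day 3 with expected payoff 4.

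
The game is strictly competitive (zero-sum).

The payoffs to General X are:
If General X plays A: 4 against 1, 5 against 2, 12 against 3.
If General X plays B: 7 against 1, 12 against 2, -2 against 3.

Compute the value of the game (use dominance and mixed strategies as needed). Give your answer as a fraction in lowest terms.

92/17

Column 2 is strictly dominated by 1 for General Y (it gives General X more in every row).
The remaining 2×2 game on (A, B) × (1, 3) has no saddle point. Let General X play A with probability p; indifference gives 4p + 7(1−p) = 12p − 2(1−p), so p = 9/17.
Similarly General Y's optimal q on 1 is 14/17, and the value is 4·(14/17) + (12)·(3/17) = 92/17.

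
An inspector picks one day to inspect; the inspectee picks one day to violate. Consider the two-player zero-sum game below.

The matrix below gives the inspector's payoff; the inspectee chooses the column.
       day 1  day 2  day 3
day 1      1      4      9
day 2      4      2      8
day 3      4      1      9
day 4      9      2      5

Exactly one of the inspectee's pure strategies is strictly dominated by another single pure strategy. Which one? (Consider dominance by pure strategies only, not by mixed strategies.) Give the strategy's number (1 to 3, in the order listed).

The inspectee prefers columns that give the inspector less. Compare day 3 with day 2: 4 < 9, 2 < 8, 1 < 9, 2 < 5.
So day 2 strictly dominates day 3 for the inspectee; day 3 is strictly dominated.

3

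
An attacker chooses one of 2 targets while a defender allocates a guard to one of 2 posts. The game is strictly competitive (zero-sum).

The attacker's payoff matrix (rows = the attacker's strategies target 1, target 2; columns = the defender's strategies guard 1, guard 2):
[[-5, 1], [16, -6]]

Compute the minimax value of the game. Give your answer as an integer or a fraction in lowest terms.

Row minima are -5 and -6, so the attacker's maximin is -5; column maxima are 16 and 1, so the defender's minimax is 1. These differ, so the equilibrium is in mixed strategies.
Let the attacker play target 1 with probability p. The defender is indifferent when −5p + 16(1−p) = p − 6(1−p), giving p = 11/14.
Let the defender play guard 1 with probability q. The attacker is indifferent when −5q + (1−q) = 16q − 6(1−q), giving q = 1/4.
The value is -5·(1/4) + (1)·(3/4) = -1/2.

-1/2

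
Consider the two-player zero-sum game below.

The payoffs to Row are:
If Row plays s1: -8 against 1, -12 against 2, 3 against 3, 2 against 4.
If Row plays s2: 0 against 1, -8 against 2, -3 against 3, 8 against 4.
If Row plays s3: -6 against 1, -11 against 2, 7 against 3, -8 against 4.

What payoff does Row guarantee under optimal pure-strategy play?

-8

Row minima: -12, -8, -11 → Row's maximin is -8.
Column maxima: 0, -8, 7, 8 → Column's minimax is -8.
They coincide at (s2, 2), so the value is -8.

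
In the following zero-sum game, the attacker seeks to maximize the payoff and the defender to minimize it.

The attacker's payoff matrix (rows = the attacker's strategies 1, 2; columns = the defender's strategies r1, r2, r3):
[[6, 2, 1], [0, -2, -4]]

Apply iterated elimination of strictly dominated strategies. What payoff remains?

Row 2 is strictly dominated by row 1 (6>0, 2>-2, 1>-4); eliminate 2.
Column r1 is strictly dominated by r2 for the defender (2<6); eliminate r1.
Column r2 is strictly dominated by r3 for the defender (1<2); eliminate r2.
Only (1, r3) remains, with payoff 1.

1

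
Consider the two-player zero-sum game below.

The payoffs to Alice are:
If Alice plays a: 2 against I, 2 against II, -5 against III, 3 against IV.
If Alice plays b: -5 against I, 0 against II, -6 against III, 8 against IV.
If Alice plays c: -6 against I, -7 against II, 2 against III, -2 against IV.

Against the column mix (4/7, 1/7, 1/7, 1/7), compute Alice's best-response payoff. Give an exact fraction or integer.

8/7

a: (2)·(4/7) + (2)·(1/7) + (-5)·(1/7) + (3)·(1/7) = 8/7.
b: (-5)·(4/7) + (0)·(1/7) + (-6)·(1/7) + (8)·(1/7) = -18/7.
c: (-6)·(4/7) + (-7)·(1/7) + (2)·(1/7) + (-2)·(1/7) = -31/7.
The best pure response is a with expected payoff 8/7.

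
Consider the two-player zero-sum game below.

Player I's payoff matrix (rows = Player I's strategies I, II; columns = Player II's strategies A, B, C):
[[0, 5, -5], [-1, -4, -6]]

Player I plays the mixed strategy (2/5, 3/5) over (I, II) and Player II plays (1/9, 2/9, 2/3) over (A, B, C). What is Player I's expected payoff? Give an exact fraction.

-35/9

Against (1/9, 2/9, 2/3), each row's expected payoff is I: -20/9; II: -5.
Taking the (2/5, 3/5)-weighted average: (2/5)·(-20/9) + (3/5)·(-5) = -35/9.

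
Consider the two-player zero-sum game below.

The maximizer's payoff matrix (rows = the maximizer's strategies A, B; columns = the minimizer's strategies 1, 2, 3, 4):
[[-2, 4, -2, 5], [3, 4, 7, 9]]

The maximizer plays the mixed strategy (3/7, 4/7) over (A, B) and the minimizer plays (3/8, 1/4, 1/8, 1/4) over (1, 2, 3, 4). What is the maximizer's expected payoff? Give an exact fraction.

99/28

Against (3/8, 1/4, 1/8, 1/4), each row's expected payoff is A: 5/4; B: 21/4.
Taking the (3/7, 4/7)-weighted average: (3/7)·(5/4) + (4/7)·(21/4) = 99/28.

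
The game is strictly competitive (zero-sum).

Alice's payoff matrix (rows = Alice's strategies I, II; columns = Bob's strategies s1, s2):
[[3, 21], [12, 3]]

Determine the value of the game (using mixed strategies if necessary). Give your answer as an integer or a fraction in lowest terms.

9

Row minima are 3 and 3, so Alice's maximin is 3; column maxima are 12 and 21, so Bob's minimax is 12. These differ, so the equilibrium is in mixed strategies.
Let Alice play I with probability p. Bob is indifferent when 3p + 12(1−p) = 21p + 3(1−p), giving p = 1/3.
Let Bob play s1 with probability q. Alice is indifferent when 3q + 21(1−q) = 12q + 3(1−q), giving q = 2/3.
The value is 3·(2/3) + (21)·(1/3) = 9.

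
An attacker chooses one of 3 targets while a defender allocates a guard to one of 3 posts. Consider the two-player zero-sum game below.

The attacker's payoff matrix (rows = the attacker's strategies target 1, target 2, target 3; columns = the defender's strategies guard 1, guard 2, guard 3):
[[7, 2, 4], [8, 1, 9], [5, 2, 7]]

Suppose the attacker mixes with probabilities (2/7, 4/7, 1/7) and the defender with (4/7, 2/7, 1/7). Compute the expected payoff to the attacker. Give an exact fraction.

275/49

Against (4/7, 2/7, 1/7), each row's expected payoff is target 1: 36/7; target 2: 43/7; target 3: 31/7.
Taking the (2/7, 4/7, 1/7)-weighted average: (2/7)·(36/7) + (4/7)·(43/7) + (1/7)·(31/7) = 275/49.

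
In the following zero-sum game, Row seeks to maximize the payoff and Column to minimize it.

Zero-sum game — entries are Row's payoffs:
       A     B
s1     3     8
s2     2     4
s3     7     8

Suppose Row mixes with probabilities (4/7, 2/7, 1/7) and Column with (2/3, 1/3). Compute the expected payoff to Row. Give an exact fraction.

Against (2/3, 1/3), each row's expected payoff is s1: 14/3; s2: 8/3; s3: 22/3.
Taking the (4/7, 2/7, 1/7)-weighted average: (4/7)·(14/3) + (2/7)·(8/3) + (1/7)·(22/3) = 94/21.

94/21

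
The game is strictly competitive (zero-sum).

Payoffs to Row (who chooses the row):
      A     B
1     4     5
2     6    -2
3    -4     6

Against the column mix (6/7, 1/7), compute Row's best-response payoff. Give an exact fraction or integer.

1: (4)·(6/7) + (5)·(1/7) = 29/7.
2: (6)·(6/7) + (-2)·(1/7) = 34/7.
3: (-4)·(6/7) + (6)·(1/7) = -18/7.
The best pure response is 2 with expected payoff 34/7.

34/7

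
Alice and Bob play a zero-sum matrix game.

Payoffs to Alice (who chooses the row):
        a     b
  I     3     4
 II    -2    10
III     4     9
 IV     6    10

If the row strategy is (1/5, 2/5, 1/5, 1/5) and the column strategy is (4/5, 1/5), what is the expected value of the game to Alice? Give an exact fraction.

79/25

Against (4/5, 1/5), each row's expected payoff is I: 16/5; II: 2/5; III: 5; IV: 34/5.
Taking the (1/5, 2/5, 1/5, 1/5)-weighted average: (1/5)·(16/5) + (2/5)·(2/5) + (1/5)·(5) + (1/5)·(34/5) = 79/25.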